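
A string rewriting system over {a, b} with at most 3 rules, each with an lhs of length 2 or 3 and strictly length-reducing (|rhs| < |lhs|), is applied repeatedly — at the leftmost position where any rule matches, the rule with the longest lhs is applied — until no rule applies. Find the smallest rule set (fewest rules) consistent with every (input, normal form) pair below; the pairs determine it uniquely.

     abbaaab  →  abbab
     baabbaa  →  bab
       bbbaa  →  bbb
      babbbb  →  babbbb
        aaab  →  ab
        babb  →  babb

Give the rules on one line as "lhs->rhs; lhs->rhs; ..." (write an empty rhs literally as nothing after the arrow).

  | abbaaab => abbab
  | baabbaa => babaa => bab
  | bbbaa => bbb
  | babbbb

aa->; aab->a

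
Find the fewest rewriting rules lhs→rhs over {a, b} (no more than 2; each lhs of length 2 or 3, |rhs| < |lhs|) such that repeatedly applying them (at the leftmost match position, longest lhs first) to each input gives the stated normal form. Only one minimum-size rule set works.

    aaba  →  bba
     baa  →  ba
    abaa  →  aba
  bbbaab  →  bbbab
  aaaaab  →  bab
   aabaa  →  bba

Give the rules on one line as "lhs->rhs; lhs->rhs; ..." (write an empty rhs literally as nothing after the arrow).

aa->b; baa->ba

  | aaba => bba
  | baa => ba
  | abaa => aba
  | bbbaab => bbbab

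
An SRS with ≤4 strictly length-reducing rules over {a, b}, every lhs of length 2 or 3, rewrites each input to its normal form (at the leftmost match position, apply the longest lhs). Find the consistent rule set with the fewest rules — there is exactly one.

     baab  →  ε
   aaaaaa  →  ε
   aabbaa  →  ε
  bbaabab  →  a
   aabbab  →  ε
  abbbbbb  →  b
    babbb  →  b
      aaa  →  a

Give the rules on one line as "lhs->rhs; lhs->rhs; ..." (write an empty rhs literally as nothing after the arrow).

  | baab => bb => ε
  | aaaaaa => aaaa => aa => ε
  | aabbaa => bbaa => aa => ε
  | bbaabab => aabab => bab => a

aa->; ab->; bab->a; bb->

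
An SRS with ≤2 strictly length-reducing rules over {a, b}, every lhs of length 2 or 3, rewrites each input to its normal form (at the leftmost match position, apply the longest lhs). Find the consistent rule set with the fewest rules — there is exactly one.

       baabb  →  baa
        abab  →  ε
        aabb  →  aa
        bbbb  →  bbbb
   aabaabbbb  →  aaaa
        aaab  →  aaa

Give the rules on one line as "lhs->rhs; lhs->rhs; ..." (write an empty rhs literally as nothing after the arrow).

aab->aa; ab->

  | baabb => baab => baa
  | abab => ab => ε
  | aabb => aab => aa
  | bbbb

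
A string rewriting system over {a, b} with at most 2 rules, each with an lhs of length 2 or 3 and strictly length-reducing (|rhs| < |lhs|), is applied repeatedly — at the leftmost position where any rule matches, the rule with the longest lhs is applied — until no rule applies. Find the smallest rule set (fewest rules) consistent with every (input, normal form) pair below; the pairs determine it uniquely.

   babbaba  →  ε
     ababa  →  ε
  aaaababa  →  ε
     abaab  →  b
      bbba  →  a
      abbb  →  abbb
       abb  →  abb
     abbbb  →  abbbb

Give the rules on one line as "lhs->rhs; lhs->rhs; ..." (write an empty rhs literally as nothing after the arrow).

aaa->; ba->a

  | babbaba => abbaba => ababa => aaba => aaa => ε
  | ababa => aaba => aaa => ε
  | aaaababa => ababa => aaba => aaa => ε
  | abaab => aaab => b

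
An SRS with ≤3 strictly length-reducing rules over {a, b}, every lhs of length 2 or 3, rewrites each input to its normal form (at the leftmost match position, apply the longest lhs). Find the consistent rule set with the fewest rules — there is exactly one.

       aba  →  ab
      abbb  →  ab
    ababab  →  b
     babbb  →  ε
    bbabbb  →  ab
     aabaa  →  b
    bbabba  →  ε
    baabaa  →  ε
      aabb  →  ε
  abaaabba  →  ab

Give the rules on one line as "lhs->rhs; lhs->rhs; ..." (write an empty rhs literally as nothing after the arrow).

aa->; ba->b; bb->

  | aba => ab
  | abbb => ab
  | ababab => abbab => aab => b
  | babbb => bbbb => bb => ε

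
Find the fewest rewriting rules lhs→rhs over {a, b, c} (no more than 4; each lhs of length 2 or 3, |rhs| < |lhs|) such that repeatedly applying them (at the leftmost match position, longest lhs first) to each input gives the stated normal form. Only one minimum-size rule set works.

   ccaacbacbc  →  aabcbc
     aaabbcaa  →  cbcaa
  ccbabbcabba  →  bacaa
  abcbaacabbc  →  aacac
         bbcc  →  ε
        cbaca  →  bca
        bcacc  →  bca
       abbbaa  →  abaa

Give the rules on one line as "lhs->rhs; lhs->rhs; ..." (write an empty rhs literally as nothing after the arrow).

  | ccaacbacbc => aacbacbc => aabcbc
  | aaabbcaa => cbbbcaa => cbcaa
  | ccbabbcabba => babbcabba => bacabba => bacaa
  | abcbaacabbc => abbacabbc => aacabbc => aacac

aaa->cb; bb->; cba->b; cc->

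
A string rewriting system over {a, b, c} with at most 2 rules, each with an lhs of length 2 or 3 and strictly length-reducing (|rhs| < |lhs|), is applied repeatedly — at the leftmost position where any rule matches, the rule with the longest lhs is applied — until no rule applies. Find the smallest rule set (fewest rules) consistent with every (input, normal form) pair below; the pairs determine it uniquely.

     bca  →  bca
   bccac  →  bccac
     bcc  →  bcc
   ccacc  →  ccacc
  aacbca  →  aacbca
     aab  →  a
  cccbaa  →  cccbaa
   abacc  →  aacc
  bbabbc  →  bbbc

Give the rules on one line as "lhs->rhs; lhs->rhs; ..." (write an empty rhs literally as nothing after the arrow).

ab->; aba->aa

  | bca
  | bccac
  | bcc
  | ccacc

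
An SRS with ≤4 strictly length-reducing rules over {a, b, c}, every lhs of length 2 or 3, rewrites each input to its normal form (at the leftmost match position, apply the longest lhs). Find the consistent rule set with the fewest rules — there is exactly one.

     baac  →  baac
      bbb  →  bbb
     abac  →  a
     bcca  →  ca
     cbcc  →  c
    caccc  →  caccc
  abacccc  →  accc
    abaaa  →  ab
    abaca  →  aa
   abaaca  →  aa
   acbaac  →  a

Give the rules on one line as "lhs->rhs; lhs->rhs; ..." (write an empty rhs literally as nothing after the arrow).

  | baac
  | bbb
  | abac => abc => a
  | bcca => ca

aba->ab; bc->; cb->b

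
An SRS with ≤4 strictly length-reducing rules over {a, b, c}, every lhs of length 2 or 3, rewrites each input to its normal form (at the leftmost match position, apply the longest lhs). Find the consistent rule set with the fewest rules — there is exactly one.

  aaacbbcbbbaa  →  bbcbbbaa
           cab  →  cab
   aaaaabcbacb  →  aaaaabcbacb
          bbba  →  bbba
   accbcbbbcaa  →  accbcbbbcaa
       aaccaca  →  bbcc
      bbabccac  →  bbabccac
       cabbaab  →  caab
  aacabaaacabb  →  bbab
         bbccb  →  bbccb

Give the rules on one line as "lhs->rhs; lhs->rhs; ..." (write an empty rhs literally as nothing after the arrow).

aac->bb; abb->; aca->c

  | aaacbbcbbbaa => abbbbcbbbaa => bbcbbbaa
  | cab
  | aaaaabcbacb
  | bbba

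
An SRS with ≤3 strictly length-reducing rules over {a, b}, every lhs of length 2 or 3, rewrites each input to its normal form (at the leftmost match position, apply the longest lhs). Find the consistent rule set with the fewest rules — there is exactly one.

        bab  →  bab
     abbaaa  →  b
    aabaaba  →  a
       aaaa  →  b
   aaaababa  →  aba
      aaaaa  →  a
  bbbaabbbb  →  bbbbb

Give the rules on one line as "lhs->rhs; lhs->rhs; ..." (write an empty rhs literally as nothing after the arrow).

aa->; aaa->ba; bba->a

  | bab
  | abbaaa => aaaa => baa => b
  | aabaaba => baaba => bba => a
  | aaaa => baa => b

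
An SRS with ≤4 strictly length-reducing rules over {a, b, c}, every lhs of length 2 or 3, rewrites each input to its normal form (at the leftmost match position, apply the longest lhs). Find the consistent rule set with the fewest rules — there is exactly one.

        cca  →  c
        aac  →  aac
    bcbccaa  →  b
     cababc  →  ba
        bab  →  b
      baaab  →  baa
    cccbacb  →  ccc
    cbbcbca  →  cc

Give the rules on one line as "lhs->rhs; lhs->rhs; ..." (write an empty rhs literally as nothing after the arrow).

ab->; bc->a; ca->b; cb->c

  | cca => cb => c
  | aac
  | bcbccaa => abccaa => ccaa => cba => ca => b
  | cababc => bbabc => bbc => ba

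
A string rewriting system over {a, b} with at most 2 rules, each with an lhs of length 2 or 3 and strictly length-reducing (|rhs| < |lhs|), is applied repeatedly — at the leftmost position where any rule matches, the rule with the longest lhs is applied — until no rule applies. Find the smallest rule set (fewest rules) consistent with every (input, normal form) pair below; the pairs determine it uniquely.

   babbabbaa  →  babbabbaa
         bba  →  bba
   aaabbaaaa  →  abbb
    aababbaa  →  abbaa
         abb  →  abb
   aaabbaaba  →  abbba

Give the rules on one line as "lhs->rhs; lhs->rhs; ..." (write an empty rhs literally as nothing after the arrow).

  | babbabbaa
  | bba
  | aaabbaaaa => abbbaaaa => abbbaba => abbb
  | aababbaa => abbaa

aaa->ab; aba->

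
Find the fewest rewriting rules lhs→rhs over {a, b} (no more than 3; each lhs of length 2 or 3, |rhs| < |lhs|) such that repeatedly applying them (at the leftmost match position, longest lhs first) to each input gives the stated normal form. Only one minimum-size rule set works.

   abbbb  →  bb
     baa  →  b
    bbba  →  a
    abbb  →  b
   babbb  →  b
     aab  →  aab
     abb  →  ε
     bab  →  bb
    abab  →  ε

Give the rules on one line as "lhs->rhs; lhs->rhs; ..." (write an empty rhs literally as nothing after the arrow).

  | abbbb => bb
  | baa => ba => b
  | bbba => a
  | abbb => b

abb->; ba->b; bbb->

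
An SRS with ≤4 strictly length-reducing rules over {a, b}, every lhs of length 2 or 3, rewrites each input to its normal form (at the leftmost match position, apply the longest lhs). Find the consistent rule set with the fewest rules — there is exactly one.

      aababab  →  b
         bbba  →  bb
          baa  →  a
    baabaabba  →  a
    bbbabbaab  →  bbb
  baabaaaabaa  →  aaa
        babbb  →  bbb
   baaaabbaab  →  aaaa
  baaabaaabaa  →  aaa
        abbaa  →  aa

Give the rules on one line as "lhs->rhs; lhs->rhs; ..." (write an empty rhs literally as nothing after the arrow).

ab->a; aba->; abb->; ba->

  | aababab => abab => b
  | bbba => bb
  | baa => a
  | baabaabba => abaabba => abba => a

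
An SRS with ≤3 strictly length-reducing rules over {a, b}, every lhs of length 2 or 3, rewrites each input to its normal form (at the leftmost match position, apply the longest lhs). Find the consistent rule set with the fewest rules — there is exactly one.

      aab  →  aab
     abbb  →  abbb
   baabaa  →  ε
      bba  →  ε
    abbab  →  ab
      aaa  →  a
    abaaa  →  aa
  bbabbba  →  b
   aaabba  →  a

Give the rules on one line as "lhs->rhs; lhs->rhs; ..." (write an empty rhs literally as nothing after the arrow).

  | aab
  | abbb
  | baabaa => baa => ε
  | bba => ε

aaa->a; baa->; bba->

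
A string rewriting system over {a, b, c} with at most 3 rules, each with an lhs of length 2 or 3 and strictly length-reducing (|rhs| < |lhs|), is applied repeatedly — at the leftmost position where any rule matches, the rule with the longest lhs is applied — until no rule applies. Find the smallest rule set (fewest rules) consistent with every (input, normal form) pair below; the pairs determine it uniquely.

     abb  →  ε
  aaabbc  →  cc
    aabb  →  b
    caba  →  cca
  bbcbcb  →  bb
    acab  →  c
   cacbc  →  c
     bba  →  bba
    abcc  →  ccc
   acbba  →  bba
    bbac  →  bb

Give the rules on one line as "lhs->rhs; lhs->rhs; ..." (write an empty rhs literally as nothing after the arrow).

ab->c; ac->; cb->

  | abb => cb => ε
  | aaabbc => aacbc => abc => cc
  | aabb => acb => b
  | caba => cca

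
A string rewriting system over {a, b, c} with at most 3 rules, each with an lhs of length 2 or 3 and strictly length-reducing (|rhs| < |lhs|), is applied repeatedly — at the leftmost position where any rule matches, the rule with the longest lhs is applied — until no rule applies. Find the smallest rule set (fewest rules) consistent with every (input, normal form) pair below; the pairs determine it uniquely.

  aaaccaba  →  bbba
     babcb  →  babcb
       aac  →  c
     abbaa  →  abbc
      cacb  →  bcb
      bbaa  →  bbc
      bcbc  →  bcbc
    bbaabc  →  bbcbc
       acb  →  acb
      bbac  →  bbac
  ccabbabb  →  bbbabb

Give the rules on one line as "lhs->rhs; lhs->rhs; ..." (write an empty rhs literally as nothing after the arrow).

aa->c; ca->b; cc->c

  | aaaccaba => caccaba => bccaba => bcaba => bbba
  | babcb
  | aac => cc => c
  | abbaa => abbc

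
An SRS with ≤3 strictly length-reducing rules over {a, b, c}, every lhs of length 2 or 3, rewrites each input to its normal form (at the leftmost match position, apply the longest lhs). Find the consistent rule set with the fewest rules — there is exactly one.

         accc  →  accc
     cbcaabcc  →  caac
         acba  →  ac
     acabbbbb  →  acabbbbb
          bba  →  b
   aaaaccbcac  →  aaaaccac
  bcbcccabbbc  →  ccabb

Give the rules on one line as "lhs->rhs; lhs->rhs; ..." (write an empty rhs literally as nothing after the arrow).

ba->; bc->

  | accc
  | cbcaabcc => caabcc => caac
  | acba => ac
  | acabbbbb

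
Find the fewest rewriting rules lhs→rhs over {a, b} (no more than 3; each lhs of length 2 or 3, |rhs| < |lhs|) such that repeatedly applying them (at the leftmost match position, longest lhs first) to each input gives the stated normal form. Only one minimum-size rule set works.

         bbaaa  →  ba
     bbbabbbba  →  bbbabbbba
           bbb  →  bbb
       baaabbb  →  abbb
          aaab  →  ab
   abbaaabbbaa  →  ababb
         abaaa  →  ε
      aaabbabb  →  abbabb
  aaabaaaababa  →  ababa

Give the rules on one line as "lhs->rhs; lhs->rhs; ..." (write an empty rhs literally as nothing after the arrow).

  | bbaaa => ba
  | bbbabbbba
  | bbb
  | baaabbb => abbb

aa->; baa->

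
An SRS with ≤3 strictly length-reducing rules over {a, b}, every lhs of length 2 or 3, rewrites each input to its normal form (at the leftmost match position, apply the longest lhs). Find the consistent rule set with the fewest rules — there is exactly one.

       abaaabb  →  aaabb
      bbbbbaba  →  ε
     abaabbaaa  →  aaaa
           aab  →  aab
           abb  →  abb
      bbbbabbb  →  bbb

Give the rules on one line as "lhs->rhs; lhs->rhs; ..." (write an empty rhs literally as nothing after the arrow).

  | abaaabb => aaabb
  | bbbbbaba => bbbbaba => bbbaba => bbaba => baba => ba => ε
  | abaabbaaa => aabbaaa => aabaaa => aaaa
  | aab

ba->; bba->ba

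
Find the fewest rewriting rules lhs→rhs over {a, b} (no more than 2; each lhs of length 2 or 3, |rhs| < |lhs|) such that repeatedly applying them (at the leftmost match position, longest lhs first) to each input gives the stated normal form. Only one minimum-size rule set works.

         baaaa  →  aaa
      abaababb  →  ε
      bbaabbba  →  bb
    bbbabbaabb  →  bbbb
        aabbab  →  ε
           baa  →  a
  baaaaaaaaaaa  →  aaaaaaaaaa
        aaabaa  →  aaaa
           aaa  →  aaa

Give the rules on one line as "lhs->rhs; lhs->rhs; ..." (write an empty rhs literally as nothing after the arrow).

ab->; ba->

  | baaaa => aaa
  | abaababb => aababb => aabb => ab => ε
  | bbaabbba => babbba => bbba => bb
  | bbbabbaabb => bbbbaabb => bbbabb => bbbb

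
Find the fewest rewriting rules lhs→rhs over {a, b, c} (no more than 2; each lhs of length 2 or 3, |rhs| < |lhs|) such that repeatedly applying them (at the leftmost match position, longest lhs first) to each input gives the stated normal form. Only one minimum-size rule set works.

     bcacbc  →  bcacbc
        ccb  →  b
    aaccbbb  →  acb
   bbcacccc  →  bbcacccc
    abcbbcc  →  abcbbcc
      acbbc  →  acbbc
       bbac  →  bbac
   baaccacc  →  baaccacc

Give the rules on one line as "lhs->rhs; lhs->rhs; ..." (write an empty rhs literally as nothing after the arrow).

abb->c; ccb->b

  | bcacbc
  | ccb => b
  | aaccbbb => aabbb => acb
  | bbcacccc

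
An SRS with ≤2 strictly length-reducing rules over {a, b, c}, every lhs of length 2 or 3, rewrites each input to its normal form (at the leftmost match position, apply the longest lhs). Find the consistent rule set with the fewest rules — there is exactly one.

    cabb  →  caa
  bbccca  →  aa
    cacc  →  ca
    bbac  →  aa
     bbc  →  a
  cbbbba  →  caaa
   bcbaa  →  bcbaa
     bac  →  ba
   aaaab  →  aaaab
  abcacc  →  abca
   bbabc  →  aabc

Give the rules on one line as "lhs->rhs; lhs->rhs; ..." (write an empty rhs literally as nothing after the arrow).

ac->a; bb->a

  | cabb => caa
  | bbccca => accca => acca => aca => aa
  | cacc => cac => ca
  | bbac => aac => aa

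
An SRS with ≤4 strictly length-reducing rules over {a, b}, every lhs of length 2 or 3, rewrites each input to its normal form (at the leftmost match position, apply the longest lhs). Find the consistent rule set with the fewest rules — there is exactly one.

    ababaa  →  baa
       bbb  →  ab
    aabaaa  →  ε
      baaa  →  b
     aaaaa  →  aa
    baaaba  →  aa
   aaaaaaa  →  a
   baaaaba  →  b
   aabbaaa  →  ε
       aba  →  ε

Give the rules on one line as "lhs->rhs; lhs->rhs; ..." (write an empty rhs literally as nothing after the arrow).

  | ababaa => baa
  | bbb => ab
  | aabaaa => aaa => ε
  | baaa => b

aaa->; aba->; bb->a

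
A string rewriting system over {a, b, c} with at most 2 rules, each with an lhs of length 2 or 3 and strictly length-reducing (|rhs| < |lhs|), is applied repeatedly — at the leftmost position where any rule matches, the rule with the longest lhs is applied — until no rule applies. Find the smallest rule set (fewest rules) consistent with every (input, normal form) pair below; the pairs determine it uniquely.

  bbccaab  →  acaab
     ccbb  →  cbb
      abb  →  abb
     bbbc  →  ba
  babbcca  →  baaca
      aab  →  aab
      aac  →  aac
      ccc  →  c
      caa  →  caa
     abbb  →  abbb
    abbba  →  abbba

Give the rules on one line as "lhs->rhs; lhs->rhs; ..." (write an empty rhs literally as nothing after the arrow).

  | bbccaab => acaab
  | ccbb => cbb
  | abb
  | bbbc => ba

bbc->a; cc->c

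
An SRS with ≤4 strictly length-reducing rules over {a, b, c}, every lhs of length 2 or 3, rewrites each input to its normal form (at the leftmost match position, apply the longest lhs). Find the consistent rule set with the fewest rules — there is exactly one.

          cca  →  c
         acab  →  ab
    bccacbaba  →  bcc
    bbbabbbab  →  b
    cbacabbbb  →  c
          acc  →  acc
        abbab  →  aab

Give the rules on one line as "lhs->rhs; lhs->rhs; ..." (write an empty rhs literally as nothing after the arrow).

ba->; bb->; ca->

  | cca => c
  | acab => ab
  | bccacbaba => bccbaba => bccba => bcc
  | bbbabbbab => babbbab => bbbab => bab => b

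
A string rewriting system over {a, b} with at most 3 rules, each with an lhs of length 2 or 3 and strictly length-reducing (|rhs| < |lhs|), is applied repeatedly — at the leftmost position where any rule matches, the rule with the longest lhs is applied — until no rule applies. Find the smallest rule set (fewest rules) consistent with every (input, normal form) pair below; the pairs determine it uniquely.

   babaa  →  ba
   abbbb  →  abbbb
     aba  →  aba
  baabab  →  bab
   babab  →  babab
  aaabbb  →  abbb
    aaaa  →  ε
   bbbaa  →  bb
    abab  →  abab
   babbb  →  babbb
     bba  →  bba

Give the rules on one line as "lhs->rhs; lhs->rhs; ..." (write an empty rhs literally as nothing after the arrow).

aa->; baa->

  | babaa => ba
  | abbbb
  | aba
  | baabab => bab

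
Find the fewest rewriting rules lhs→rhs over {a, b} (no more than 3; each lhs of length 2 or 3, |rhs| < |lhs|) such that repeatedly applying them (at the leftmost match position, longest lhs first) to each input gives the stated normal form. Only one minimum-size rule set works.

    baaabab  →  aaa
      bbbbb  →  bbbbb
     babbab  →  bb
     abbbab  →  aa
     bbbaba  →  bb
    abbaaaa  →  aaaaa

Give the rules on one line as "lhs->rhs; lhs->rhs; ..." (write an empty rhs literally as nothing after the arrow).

  | baaabab => aabab => aaab => aaa
  | bbbbb
  | babbab => bbab => bb
  | abbbab => abbab => abab => aab => aa

ab->a; ba->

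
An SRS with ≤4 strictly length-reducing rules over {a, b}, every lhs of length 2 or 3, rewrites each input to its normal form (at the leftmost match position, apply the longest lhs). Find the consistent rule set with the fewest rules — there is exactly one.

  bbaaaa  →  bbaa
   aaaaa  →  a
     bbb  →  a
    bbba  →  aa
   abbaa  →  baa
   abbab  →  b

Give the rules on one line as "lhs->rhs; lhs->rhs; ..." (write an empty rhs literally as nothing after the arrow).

aaa->a; ab->; bbb->a

  | bbaaaa => bbaa
  | aaaaa => aaa => a
  | bbb => a
  | bbba => aa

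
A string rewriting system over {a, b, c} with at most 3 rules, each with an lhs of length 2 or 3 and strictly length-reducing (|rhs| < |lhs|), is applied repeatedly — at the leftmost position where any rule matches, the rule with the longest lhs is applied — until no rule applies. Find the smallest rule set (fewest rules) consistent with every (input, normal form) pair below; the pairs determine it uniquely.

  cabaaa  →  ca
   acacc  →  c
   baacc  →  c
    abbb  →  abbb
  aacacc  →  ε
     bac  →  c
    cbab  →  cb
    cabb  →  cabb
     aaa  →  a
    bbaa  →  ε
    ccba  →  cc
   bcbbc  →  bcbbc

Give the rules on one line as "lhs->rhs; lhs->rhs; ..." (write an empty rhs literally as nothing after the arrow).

aaa->a; ac->; ba->

  | cabaaa => caaa => ca
  | acacc => acc => c
  | baacc => acc => c
  | abbb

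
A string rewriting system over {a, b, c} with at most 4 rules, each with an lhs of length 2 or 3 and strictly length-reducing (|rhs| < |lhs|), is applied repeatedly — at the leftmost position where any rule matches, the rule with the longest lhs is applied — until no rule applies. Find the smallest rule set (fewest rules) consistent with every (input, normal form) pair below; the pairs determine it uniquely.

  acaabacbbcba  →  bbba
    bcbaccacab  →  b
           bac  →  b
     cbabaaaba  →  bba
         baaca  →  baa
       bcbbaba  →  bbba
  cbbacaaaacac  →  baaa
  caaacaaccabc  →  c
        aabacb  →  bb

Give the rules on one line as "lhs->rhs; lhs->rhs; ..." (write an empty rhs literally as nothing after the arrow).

  | acaabacbbcba => aabacbbcba => abacbbcba => bacbbcba => bbbcba => bbba
  | bcbaccacab => baccacab => bcacab => bcab => bcb => b
  | bac => b
  | cbabaaaba => abaaaba => baaaba => baaba => baba => bba

ab->b; ac->; cb->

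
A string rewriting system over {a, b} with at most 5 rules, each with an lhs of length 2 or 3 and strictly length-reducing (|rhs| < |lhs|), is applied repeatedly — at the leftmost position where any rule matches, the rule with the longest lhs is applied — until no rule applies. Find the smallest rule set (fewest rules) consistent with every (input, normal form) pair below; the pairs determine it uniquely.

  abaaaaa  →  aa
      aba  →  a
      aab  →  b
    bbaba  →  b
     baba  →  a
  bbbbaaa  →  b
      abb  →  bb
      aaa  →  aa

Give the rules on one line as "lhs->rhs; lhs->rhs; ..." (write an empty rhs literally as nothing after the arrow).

aaa->aa; ab->b; ba->a; bba->b

  | abaaaaa => baaaaa => aaaaa => aaaa => aaa => aa
  | aba => ba => a
  | aab => ab => b
  | bbaba => bba => b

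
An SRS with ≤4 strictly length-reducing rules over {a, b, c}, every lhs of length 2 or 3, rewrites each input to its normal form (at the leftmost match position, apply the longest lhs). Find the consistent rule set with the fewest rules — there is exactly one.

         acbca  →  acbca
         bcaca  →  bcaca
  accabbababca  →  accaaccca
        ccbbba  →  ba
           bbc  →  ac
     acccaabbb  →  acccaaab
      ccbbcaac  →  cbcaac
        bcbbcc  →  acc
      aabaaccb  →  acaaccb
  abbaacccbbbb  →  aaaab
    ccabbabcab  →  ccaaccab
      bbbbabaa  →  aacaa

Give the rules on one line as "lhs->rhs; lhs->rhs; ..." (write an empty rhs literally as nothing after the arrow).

  | acbca
  | bcaca
  | accabbababca => accaaababca => accaacabca => accaaccca
  | ccbbba => cbba => ba

aba->ca; abc->cc; bb->a; cbb->b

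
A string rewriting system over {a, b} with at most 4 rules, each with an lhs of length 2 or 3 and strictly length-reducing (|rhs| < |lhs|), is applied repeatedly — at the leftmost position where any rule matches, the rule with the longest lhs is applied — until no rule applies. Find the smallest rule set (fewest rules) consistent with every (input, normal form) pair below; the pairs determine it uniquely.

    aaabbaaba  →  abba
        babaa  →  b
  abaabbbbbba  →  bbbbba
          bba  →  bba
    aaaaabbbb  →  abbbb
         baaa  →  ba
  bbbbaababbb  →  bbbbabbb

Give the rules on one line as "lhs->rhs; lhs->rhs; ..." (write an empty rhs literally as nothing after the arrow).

  | aaabbaaba => abbaaba => abba
  | babaa => baa => b
  | abaabbbbbba => aabbbbbba => bbbbba
  | bba

aa->; aab->; aba->a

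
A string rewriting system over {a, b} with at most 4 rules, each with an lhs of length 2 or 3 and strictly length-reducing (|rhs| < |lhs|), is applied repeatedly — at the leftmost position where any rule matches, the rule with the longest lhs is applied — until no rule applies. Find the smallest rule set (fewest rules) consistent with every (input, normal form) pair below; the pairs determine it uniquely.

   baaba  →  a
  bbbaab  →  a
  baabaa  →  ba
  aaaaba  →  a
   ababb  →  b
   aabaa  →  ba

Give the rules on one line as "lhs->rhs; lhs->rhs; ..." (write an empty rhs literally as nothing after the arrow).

aa->a; aaa->ba; ab->b; bb->a

  | baaba => baba => bba => aa => a
  | bbbaab => abaab => baab => bab => bb => a
  | baabaa => babaa => bbaa => aaa => ba
  | aaaaba => baaba => baba => bba => aa => a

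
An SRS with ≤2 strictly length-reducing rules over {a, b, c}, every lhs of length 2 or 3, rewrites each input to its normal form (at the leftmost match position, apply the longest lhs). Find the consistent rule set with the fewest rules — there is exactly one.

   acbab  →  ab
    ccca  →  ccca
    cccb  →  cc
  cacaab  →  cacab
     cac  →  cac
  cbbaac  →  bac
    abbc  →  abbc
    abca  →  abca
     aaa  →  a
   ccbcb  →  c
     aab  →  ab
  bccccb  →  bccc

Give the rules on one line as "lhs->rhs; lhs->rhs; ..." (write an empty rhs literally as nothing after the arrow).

  | acbab => aab => ab
  | ccca
  | cccb => cc
  | cacaab => cacab

aa->a; cb->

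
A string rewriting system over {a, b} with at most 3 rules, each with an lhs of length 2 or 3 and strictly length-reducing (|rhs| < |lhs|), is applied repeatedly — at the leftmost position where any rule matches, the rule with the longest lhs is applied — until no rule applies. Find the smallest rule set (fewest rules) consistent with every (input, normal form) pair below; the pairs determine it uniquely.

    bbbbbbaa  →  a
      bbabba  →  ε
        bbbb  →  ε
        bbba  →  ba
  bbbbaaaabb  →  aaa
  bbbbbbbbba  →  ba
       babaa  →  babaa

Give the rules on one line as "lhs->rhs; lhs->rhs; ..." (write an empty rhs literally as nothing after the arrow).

  | bbbbbbaa => bbbbaa => bbaa => a
  | bbabba => bba => ε
  | bbbb => bb => ε
  | bbba => ba

bb->; bba->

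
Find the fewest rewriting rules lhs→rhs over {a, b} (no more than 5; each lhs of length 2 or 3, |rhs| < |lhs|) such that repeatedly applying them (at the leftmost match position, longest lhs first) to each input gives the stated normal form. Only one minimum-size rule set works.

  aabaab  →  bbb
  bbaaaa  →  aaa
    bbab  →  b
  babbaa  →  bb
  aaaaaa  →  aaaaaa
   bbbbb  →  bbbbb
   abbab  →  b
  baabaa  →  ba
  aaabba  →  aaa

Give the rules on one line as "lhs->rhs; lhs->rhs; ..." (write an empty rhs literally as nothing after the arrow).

  | aabaab => abaab => baab => bbb
  | bbaaaa => aaa
  | bbab => b
  | babbaa => baa => bb

ab->b; abb->; baa->bb; bba->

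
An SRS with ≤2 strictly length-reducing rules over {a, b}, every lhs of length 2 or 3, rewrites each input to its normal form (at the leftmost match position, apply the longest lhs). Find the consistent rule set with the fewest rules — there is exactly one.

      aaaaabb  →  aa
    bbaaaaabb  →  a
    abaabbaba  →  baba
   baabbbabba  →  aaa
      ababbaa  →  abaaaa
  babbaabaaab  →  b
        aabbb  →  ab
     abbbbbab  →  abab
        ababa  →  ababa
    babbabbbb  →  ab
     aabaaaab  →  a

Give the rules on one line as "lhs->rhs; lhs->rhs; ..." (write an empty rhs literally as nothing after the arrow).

aab->b; bb->a

  | aaaaabb => aaabb => abb => aa
  | bbaaaaabb => aaaaaabb => aaaabb => aabb => bb => a
  | abaabbaba => abbbaba => aababa => baba
  | baabbbabba => bbbbabba => abbabba => aaabba => abba => aaa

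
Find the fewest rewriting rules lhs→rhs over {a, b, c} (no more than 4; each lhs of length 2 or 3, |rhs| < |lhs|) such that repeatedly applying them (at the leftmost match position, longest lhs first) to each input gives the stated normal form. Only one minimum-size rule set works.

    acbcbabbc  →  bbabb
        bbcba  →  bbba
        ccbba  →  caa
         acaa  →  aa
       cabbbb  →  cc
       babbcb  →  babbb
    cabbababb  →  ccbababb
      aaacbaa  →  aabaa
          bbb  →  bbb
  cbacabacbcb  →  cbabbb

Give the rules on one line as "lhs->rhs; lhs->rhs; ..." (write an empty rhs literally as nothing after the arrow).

ac->; bc->b; cab->cc; cbb->a

  | acbcbabbc => bcbabbc => bbabbc => bbabb
  | bbcba => bbba
  | ccbba => caa
  | acaa => aa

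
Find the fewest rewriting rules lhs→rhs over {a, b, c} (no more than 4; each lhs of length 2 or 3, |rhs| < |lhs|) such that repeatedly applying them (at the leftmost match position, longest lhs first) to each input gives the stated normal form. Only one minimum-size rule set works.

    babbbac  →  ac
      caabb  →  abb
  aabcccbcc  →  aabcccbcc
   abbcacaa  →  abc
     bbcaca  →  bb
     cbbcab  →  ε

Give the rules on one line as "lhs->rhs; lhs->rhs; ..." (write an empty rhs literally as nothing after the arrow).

  | babbbac => cbbbac => caac => ac
  | caabb => abb
  | aabcccbcc
  | abbcacaa => abbcaa => abba => abc

ba->c; bbb->a; ca->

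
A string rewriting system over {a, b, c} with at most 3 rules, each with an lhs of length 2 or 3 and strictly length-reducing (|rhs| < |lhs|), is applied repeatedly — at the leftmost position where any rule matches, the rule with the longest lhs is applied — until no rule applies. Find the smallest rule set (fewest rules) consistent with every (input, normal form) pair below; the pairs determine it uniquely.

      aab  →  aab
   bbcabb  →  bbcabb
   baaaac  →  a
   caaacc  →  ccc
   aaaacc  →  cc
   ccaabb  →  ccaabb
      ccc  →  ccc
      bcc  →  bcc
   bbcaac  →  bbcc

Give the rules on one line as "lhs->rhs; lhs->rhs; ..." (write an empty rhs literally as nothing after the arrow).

ac->c; bac->a

  | aab
  | bbcabb
  | baaaac => baaac => baac => bac => a
  | caaacc => caacc => cacc => ccc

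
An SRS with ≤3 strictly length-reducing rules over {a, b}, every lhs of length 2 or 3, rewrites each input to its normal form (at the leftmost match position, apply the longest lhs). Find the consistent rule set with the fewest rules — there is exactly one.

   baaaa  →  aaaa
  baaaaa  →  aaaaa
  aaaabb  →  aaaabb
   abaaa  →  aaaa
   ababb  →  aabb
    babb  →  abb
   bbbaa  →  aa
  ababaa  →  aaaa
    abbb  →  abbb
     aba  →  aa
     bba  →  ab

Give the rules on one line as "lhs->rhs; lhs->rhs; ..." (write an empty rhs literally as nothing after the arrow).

  | baaaa => aaaa
  | baaaaa => aaaaa
  | aaaabb
  | abaaa => aaaa

ba->a; bba->ab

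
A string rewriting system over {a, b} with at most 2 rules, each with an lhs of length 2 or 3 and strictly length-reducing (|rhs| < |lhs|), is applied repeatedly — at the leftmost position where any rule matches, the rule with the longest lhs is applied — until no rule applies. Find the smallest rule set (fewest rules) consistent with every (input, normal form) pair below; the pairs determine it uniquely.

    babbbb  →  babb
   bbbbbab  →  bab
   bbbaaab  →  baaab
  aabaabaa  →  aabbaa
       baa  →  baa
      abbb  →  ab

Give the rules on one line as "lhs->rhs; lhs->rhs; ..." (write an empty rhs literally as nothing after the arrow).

aba->ab; bbb->b

  | babbbb => babb
  | bbbbbab => bbbab => bab
  | bbbaaab => baaab
  | aabaabaa => aababaa => aabbaa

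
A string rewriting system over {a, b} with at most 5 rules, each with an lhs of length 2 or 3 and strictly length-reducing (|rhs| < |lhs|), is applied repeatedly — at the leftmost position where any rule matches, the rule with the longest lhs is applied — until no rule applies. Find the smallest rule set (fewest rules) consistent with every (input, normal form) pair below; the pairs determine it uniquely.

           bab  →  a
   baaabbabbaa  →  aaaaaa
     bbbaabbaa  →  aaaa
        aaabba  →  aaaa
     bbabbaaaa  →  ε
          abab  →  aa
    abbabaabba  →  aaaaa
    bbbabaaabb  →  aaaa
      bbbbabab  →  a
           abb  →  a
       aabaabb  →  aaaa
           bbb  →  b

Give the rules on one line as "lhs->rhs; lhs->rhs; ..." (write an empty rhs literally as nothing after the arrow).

  | bab => ab => a
  | baaabbabbaa => aaabbabbaa => aaababbaa => aaaabbaa => aaaabaa => aaaaaa
  | bbbaabbaa => baabbaa => aabbaa => aabaa => aaaa
  | aaabba => aaaba => aaaa

ab->a; ba->a; bb->; bba->bb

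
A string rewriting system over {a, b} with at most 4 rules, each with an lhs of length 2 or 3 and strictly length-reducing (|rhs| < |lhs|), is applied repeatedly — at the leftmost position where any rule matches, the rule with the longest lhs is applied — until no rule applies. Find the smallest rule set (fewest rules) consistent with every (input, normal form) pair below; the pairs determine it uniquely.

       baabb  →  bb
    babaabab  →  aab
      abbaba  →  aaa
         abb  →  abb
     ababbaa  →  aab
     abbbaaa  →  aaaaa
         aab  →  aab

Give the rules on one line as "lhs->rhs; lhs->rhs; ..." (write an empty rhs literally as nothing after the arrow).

  | baabb => bb
  | babaabab => abaabab => abab => aab
  | abbaba => ababa => aaba => aaa
  | abb

ba->a; baa->; bbb->a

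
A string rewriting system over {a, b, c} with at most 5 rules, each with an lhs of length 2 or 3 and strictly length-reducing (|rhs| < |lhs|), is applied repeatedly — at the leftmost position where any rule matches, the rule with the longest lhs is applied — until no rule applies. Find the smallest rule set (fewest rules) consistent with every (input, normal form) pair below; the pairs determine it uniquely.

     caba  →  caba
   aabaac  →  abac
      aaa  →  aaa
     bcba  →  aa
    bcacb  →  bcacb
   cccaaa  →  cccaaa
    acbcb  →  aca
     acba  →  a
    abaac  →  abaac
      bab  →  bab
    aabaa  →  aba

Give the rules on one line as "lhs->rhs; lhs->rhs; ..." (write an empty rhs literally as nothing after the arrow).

  | caba
  | aabaac => bbaac => abac
  | aaa
  | bcba => aa

aab->bb; bba->ab; bcb->a; cba->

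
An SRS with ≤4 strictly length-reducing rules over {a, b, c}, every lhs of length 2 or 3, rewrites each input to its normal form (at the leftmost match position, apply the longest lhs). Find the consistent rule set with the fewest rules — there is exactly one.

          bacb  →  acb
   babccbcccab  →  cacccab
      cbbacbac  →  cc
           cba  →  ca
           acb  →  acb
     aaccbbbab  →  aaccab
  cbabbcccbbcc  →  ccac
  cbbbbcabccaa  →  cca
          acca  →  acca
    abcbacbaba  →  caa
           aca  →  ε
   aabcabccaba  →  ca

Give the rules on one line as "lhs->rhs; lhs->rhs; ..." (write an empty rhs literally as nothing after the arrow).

  | bacb => acb
  | babccbcccab => abccbcccab => cacbcccab => cacccab
  | cbbacbac => cbacbac => cacbac => cacac => cc
  | cba => ca

abc->ca; aca->; ba->a; bc->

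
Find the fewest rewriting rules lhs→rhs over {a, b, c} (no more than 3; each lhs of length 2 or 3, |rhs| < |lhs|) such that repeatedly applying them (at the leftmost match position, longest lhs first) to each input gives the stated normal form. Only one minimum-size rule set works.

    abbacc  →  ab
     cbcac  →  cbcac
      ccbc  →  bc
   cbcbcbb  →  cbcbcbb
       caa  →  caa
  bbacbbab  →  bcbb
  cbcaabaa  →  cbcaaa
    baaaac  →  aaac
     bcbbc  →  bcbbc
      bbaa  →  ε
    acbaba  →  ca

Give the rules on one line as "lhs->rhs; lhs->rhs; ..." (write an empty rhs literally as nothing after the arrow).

  | abbacc => abcc => ab
  | cbcac
  | ccbc => bc
  | cbcbcbb

acb->c; ba->; cc->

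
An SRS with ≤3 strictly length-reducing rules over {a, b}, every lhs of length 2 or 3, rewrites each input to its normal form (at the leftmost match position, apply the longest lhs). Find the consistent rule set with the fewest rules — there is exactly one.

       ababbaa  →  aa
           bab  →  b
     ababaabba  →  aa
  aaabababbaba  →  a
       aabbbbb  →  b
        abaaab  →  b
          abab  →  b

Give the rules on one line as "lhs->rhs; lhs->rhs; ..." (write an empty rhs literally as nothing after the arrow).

  | ababbaa => babbaa => abbaa => aa
  | bab => ab => b
  | ababaabba => babaabba => abaabba => baabba => aabba => aa
  | aaabababbaba => aabababbaba => abababbaba => bababbaba => ababbaba => babbaba => abbaba => aba => ba => a

ab->b; abb->; ba->a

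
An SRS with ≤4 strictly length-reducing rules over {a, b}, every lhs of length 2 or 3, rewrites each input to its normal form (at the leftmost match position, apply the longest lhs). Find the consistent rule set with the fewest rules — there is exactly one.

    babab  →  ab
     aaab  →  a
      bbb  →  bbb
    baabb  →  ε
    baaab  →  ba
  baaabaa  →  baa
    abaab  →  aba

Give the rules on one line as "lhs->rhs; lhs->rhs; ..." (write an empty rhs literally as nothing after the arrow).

  | babab => ab
  | aaab => aab => a
  | bbb
  | baabb => bab => ε

aaa->aa; aab->a; bab->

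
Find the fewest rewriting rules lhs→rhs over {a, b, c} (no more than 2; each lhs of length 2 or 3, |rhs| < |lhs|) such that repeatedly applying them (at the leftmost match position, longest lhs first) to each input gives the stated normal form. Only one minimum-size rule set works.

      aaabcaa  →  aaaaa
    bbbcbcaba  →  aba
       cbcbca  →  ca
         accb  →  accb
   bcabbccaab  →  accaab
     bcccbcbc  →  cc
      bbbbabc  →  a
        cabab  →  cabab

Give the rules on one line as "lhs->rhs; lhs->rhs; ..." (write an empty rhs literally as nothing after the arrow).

  | aaabcaa => aaaaa
  | bbbcbcaba => bcbcaba => bcaba => aba
  | cbcbca => cbca => ca
  | accb

bb->; bc->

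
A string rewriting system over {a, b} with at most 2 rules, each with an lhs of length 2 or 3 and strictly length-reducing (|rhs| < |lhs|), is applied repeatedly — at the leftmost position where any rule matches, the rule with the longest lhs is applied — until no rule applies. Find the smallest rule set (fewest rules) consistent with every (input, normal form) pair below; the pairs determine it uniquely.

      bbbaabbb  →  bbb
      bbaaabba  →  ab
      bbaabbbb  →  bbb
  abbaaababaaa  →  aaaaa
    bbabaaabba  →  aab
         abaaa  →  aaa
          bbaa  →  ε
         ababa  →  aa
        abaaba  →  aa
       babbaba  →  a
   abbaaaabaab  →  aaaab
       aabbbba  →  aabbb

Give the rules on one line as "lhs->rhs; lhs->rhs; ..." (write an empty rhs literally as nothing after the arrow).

ba->; bab->

  | bbbaabbb => bbabbb => bbb
  | bbaaabba => baabba => abba => ab
  | bbaabbbb => babbbb => bbb
  | abbaaababaaa => abaababaaa => aababaaa => aaaaa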